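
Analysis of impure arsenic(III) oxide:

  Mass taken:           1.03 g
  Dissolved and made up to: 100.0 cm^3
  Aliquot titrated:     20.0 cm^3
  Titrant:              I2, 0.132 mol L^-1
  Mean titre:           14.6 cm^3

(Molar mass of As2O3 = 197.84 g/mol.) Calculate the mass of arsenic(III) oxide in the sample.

0.953 g

As2O3 + 2 I2 + 2 H2O → As2O5 + 4 HI
n(I2) per titration = 0.0146 × 0.132 = 1.93 × 10^-3 mol
From the 1:2 ratio, n(As2O3) in each aliquot = 1/2 × 1.93 × 10^-3 = 9.64 × 10^-4 mol
n(As2O3) in the whole flask = 9.64 × 10^-4 × 100.0/20.0 = 4.82 × 10^-3 mol
mass of As2O3 = 4.82 × 10^-3 × 197.84 = 0.953 g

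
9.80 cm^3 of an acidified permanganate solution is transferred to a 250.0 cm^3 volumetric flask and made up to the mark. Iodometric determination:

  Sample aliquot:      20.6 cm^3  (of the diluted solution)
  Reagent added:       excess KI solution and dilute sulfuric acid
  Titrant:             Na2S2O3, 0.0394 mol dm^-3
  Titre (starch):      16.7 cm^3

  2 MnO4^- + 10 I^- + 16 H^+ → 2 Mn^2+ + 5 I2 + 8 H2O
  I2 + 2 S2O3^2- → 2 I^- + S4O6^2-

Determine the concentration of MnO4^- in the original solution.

0.163 mol/L

n(S2O3^2-) = 0.0167 × 0.0394 = 6.58 × 10^-4 mol
n(I2) = n(S2O3^2-)/2 = 3.29 × 10^-4 mol
From the 2:5 ratio, n(MnO4^-) in the aliquot = 2/5 × 3.29 × 10^-4 = 1.32 × 10^-4 mol
[MnO4^-]_dilute = 1.32 × 10^-4 / 0.0206 = 0.00639 mol/L
[MnO4^-]_original = 0.00639 × 250.0/9.80 = 0.163 mol/L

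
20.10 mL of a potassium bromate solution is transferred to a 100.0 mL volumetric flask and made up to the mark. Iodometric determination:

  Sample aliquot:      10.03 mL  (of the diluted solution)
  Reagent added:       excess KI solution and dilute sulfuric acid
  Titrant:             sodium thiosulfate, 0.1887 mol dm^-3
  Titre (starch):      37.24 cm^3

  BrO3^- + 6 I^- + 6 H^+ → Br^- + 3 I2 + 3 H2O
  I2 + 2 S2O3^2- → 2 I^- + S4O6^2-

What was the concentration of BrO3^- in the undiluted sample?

0.5809 mol/L

n(S2O3^2-) = 0.03724 × 0.1887 = 7.027 × 10^-3 mol
n(I2) = n(S2O3^2-)/2 = 3.514 × 10^-3 mol
From the 1:3 ratio, n(BrO3^-) in the aliquot = 1/3 × 3.514 × 10^-3 = 1.171 × 10^-3 mol
[BrO3^-]_dilute = 1.171 × 10^-3 / 0.01003 = 0.1168 mol/L
[BrO3^-]_original = 0.1168 × 100.0/20.10 = 0.5809 mol/L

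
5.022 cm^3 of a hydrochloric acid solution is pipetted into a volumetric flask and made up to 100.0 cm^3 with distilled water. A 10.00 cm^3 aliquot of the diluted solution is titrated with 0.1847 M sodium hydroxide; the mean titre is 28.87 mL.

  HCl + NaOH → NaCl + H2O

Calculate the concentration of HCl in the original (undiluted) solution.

n(NaOH) = 0.02887 × 0.1847 = 5.332 × 10^-3 mol
n(HCl) in the aliquot = 5.332 × 10^-3 mol (1:1 ratio)
[HCl]_dilute = 5.332 × 10^-3 / 0.01000 = 0.5332 mol/L
Dilution factor = 100.0 / 5.022 = 19.91
[HCl]_stock = 0.5332 × 19.91 = 10.62 mol/L

10.62 M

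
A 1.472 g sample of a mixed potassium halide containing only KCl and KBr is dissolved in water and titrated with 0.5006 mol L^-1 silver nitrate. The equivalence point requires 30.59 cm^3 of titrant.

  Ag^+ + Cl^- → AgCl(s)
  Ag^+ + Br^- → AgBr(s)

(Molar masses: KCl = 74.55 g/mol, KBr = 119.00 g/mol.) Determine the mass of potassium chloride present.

0.5875 g

n(AgNO3) = 0.03059 × 0.5006 = 0.01531 mol
Let x = n(KCl), y = n(KBr).
Titrant: 1x + 1y = 0.01531;  mass: 74.55x + 119.00y = 1.472
Solving, x = 7.881 × 10^-3 mol, y = 7.433 × 10^-3 mol
mass of KCl = 7.881 × 10^-3 × 74.55 = 0.5875 g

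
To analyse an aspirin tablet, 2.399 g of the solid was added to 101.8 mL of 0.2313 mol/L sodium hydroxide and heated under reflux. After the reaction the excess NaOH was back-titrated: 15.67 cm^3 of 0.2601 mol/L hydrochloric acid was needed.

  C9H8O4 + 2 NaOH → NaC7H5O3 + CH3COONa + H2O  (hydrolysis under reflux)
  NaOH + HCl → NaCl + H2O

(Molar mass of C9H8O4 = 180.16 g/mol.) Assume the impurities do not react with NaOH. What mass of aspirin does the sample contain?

1.754 g

n(NaOH) added = 0.1018 × 0.2313 = 0.02355 mol
n(HCl) used in back-titration = 0.01567 × 0.2601 = 4.076 × 10^-3 mol
n(NaOH) left over = 4.076 × 10^-3 mol (1:1 ratio)
n(NaOH) consumed by analyte = 0.02355 − 4.076 × 10^-3 = 0.01947 mol
From the 1:2 ratio, n(C9H8O4) = 1/2 × 0.01947 = 9.735 × 10^-3 mol
mass of C9H8O4 = 9.735 × 10^-3 × 180.16 = 1.754 g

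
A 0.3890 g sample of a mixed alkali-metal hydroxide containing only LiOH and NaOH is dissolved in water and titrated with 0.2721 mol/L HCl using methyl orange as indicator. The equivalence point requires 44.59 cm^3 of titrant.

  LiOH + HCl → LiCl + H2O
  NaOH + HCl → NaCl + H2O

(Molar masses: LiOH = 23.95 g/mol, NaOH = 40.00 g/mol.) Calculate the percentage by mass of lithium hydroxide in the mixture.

36.95 %

n(HCl) = 0.04459 × 0.2721 = 0.01213 mol
Let x = n(LiOH), y = n(NaOH).
Titrant: 1x + 1y = 0.01213;  mass: 23.95x + 40.00y = 0.3890
Solving, x = 6.001 × 10^-3 mol, y = 6.132 × 10^-3 mol
mass of LiOH = 6.001 × 10^-3 × 23.95 = 0.1437 g
% LiOH = 0.1437 / 0.3890 × 100 = 36.95 %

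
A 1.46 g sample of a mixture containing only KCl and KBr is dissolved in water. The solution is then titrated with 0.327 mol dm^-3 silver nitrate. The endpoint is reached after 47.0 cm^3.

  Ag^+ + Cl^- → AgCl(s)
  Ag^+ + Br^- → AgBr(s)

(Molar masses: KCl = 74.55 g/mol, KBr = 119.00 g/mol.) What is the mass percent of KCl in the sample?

42.4 %

n(AgNO3) = 0.0470 × 0.327 = 0.0154 mol
Let x = n(KCl), y = n(KBr).
Titrant: 1x + 1y = 0.0154;  mass: 74.55x + 119.00y = 1.46
Solving, x = 8.30 × 10^-3 mol, y = 7.07 × 10^-3 mol
mass of KCl = 8.30 × 10^-3 × 74.55 = 0.619 g
% KCl = 0.619 / 1.46 × 100 = 42.4 %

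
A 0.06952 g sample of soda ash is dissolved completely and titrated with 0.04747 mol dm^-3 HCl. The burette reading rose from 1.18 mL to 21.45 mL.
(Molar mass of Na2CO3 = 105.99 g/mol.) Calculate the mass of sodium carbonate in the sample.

0.05099 g

Na2CO3 + 2 HCl → 2 NaCl + H2O + CO2
n(HCl) = 0.02027 L × 0.04747 mol/L = 9.622 × 10^-4 mol
From the 1:2 ratio, n(Na2CO3) = 1/2 × 9.622 × 10^-4 = 4.811 × 10^-4 mol
mass of Na2CO3 = 4.811 × 10^-4 × 105.99 g/mol = 0.05099 g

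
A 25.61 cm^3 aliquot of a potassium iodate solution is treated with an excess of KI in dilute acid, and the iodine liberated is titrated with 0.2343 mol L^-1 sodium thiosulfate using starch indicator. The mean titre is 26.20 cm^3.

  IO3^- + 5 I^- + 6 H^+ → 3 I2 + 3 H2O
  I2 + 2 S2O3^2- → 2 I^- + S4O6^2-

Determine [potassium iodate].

n(S2O3^2-) = 0.02620 × 0.2343 = 6.139 × 10^-3 mol
n(I2) = n(S2O3^2-)/2 = 3.069 × 10^-3 mol
From the 1:3 ratio, n(IO3^-) in the aliquot = 1/3 × 3.069 × 10^-3 = 1.023 × 10^-3 mol
[IO3^-] = 1.023 × 10^-3 / 0.02561 = 0.03995 mol/L

0.03995 mol/L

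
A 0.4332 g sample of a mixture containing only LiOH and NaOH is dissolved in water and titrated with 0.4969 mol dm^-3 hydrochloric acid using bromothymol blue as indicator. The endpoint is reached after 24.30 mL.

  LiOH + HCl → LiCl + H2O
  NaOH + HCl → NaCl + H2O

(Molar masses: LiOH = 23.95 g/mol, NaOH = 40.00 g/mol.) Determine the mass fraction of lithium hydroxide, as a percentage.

n(HCl) = 0.02430 × 0.4969 = 0.01207 mol
Let x = n(LiOH), y = n(NaOH).
Titrant: 1x + 1y = 0.01207;  mass: 23.95x + 40.00y = 0.4332
Solving, x = 3.102 × 10^-3 mol, y = 8.973 × 10^-3 mol
mass of LiOH = 3.102 × 10^-3 × 23.95 = 0.07429 g
% LiOH = 0.07429 / 0.4332 × 100 = 17.15 %

17.15 %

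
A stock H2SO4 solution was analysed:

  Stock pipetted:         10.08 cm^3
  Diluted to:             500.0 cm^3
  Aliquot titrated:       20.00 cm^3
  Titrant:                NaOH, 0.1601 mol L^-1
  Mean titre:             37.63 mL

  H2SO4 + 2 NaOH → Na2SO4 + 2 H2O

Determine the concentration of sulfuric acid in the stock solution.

n(NaOH) = 0.03763 × 0.1601 = 6.025 × 10^-3 mol
From the 1:2 ratio, n(H2SO4) in the aliquot = 1/2 × 6.025 × 10^-3 = 3.012 × 10^-3 mol
[H2SO4]_dilute = 3.012 × 10^-3 / 0.02000 = 0.1506 mol/L
Dilution factor = 500.0 / 10.08 = 49.60
[H2SO4]_stock = 0.1506 × 49.60 = 7.471 mol/L

7.471 mol/L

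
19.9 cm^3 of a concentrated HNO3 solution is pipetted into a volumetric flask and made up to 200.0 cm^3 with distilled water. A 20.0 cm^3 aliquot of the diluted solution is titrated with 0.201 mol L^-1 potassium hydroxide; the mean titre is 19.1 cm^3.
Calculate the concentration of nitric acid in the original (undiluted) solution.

1.93 mol/L

HNO3 + KOH → KNO3 + H2O
n(KOH) = 0.0191 × 0.201 = 3.84 × 10^-3 mol
n(HNO3) in the aliquot = 3.84 × 10^-3 mol (1:1 ratio)
[HNO3]_dilute = 3.84 × 10^-3 / 0.0200 = 0.192 mol/L
Dilution factor = 200.0 / 19.9 = 10.05
[HNO3]_stock = 0.192 × 10.05 = 1.93 mol/L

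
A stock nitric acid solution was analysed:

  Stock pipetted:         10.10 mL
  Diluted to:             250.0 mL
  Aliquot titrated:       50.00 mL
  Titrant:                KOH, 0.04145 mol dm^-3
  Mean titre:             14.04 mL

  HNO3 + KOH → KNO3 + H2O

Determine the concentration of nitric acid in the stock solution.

n(KOH) = 0.01404 × 0.04145 = 5.820 × 10^-4 mol
n(HNO3) in the aliquot = 5.820 × 10^-4 mol (1:1 ratio)
[HNO3]_dilute = 5.820 × 10^-4 / 0.05000 = 0.01164 mol/L
Dilution factor = 250.0 / 10.10 = 24.75
[HNO3]_stock = 0.01164 × 24.75 = 0.2881 mol/L

0.2881 mol/L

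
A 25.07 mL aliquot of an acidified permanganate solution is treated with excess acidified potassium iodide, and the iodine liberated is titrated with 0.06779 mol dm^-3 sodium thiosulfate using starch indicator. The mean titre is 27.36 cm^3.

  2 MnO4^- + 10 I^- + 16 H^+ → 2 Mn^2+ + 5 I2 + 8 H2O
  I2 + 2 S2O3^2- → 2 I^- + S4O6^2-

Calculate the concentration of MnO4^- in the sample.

n(S2O3^2-) = 0.02736 × 0.06779 = 1.855 × 10^-3 mol
n(I2) = n(S2O3^2-)/2 = 9.274 × 10^-4 mol
From the 2:5 ratio, n(MnO4^-) in the aliquot = 2/5 × 9.274 × 10^-4 = 3.709 × 10^-4 mol
[MnO4^-] = 3.709 × 10^-4 / 0.02507 = 0.01480 mol/L

0.01480 mol/L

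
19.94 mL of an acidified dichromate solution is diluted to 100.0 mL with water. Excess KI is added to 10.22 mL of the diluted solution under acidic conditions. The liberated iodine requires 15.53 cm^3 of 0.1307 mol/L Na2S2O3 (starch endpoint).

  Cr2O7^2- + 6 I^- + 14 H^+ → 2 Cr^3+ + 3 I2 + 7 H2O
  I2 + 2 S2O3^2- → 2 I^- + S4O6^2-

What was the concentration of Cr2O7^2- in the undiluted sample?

n(S2O3^2-) = 0.01553 × 0.1307 = 2.030 × 10^-3 mol
n(I2) = n(S2O3^2-)/2 = 1.015 × 10^-3 mol
From the 1:3 ratio, n(Cr2O7^2-) in the aliquot = 1/3 × 1.015 × 10^-3 = 3.383 × 10^-4 mol
[Cr2O7^2-]_dilute = 3.383 × 10^-4 / 0.01022 = 0.03310 mol/L
[Cr2O7^2-]_original = 0.03310 × 100.0/19.94 = 0.1660 mol/L

0.1660 mol/L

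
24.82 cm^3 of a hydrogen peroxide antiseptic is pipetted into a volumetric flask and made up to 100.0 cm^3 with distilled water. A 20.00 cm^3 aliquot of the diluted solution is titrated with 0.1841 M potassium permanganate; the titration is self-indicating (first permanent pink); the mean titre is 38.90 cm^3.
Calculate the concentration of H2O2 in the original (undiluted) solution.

2 MnO4^- + 5 H2O2 + 6 H^+ → 2 Mn^2+ + 5 O2 + 8 H2O
n(KMnO4) = 0.03890 × 0.1841 = 7.161 × 10^-3 mol
From the 5:2 ratio, n(H2O2) in the aliquot = 5/2 × 7.161 × 10^-3 = 0.01790 mol
[H2O2]_dilute = 0.01790 / 0.02000 = 0.8952 mol/L
Dilution factor = 100.0 / 24.82 = 4.029
[H2O2]_stock = 0.8952 × 4.029 = 3.607 mol/L

3.607 M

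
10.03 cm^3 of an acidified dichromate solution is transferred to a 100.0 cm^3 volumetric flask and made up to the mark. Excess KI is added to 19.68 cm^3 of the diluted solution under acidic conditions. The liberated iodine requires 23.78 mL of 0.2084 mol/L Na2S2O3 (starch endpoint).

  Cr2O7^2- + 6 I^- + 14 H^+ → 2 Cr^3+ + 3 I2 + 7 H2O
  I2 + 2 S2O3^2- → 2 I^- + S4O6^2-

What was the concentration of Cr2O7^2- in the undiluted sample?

0.4184 mol/L

n(S2O3^2-) = 0.02378 × 0.2084 = 4.956 × 10^-3 mol
n(I2) = n(S2O3^2-)/2 = 2.478 × 10^-3 mol
From the 1:3 ratio, n(Cr2O7^2-) in the aliquot = 1/3 × 2.478 × 10^-3 = 8.260 × 10^-4 mol
[Cr2O7^2-]_dilute = 8.260 × 10^-4 / 0.01968 = 0.04197 mol/L
[Cr2O7^2-]_original = 0.04197 × 100.0/10.03 = 0.4184 mol/L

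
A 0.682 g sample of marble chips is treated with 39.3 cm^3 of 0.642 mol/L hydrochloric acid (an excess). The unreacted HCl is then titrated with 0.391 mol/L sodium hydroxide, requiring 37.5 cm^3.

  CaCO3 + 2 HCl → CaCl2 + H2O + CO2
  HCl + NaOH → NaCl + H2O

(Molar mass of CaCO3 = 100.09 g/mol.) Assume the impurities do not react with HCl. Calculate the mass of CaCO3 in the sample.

n(HCl) added = 0.0393 × 0.642 = 0.0252 mol
n(NaOH) used in back-titration = 0.0375 × 0.391 = 0.0147 mol
n(HCl) left over = 0.0147 mol (1:1 ratio)
n(HCl) consumed by analyte = 0.0252 − 0.0147 = 0.0106 mol
From the 1:2 ratio, n(CaCO3) = 1/2 × 0.0106 = 5.28 × 10^-3 mol
mass of CaCO3 = 5.28 × 10^-3 × 100.09 = 0.529 g

0.529 g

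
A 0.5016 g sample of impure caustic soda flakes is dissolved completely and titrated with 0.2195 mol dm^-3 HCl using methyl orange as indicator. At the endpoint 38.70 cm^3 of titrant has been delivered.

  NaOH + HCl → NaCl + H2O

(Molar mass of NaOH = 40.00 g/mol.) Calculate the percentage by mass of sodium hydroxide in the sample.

67.74 %

n(HCl) = 0.03870 L × 0.2195 mol/L = 8.495 × 10^-3 mol
n(NaOH) = 8.495 × 10^-3 mol (1:1 ratio)
mass of NaOH = 8.495 × 10^-3 × 40.00 g/mol = 0.3398 g
% NaOH = 0.3398 / 0.5016 × 100 = 67.74 %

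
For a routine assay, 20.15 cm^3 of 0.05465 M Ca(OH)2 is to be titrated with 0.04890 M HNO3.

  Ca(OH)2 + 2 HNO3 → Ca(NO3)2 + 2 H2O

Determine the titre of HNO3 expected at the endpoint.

n(Ca(OH)2) = 0.02015 L × 0.05465 mol/L = 1.101 × 10^-3 mol
From the 2:1 stoichiometry, n(HNO3) = 2/1 × 1.101 × 10^-3 = 2.202 × 10^-3 mol
V(HNO3) = 2.202 × 10^-3 mol / 0.04890 mol/L = 0.04504 L = 45.04 mL

45.04 mL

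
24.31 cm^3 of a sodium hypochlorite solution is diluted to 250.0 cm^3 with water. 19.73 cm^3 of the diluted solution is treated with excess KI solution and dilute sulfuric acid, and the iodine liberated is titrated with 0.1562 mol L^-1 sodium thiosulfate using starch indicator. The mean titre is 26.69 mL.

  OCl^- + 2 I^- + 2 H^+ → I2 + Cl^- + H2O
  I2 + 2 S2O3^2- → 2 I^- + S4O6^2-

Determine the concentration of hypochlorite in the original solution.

1.086 mol/L

n(S2O3^2-) = 0.02669 × 0.1562 = 4.169 × 10^-3 mol
n(I2) = n(S2O3^2-)/2 = 2.084 × 10^-3 mol
n(OCl^-) in the aliquot = 2.084 × 10^-3 mol (1:1 ratio)
[OCl^-]_dilute = 2.084 × 10^-3 / 0.01973 = 0.1057 mol/L
[OCl^-]_original = 0.1057 × 250.0/24.31 = 1.086 mol/L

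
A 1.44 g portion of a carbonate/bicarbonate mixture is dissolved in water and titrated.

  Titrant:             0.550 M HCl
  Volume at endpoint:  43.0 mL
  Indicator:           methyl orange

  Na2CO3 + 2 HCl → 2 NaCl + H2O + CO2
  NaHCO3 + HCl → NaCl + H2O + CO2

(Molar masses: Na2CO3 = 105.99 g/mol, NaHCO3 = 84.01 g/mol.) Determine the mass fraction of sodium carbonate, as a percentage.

64.9 %

n(HCl) = 0.0430 × 0.550 = 0.0237 mol
Let x = n(Na2CO3), y = n(NaHCO3).
Titrant: 2x + 1y = 0.0237;  mass: 105.99x + 84.01y = 1.44
Solving, x = 8.82 × 10^-3 mol, y = 6.02 × 10^-3 mol
mass of Na2CO3 = 8.82 × 10^-3 × 105.99 = 0.934 g
% Na2CO3 = 0.934 / 1.44 × 100 = 64.9 %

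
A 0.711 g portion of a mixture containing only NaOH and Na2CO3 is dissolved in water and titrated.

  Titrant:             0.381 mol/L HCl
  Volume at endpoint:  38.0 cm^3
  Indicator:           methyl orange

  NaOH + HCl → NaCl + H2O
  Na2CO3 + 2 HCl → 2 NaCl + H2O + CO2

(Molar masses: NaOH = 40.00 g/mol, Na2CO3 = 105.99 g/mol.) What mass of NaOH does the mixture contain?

0.173 g

n(HCl) = 0.0380 × 0.381 = 0.0145 mol
Let x = n(NaOH), y = n(Na2CO3).
Titrant: 1x + 2y = 0.0145;  mass: 40.00x + 105.99y = 0.711
Solving, x = 4.33 × 10^-3 mol, y = 5.07 × 10^-3 mol
mass of NaOH = 4.33 × 10^-3 × 40.00 = 0.173 g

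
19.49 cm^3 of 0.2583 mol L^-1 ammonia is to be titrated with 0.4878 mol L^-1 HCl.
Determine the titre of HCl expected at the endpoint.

10.32 mL

NH3 + HCl → NH4Cl
n(NH3) = 0.01949 L × 0.2583 mol/L = 5.034 × 10^-3 mol
n(HCl) = 5.034 × 10^-3 mol (1:1 stoichiometry)
V(HCl) = 5.034 × 10^-3 mol / 0.4878 mol/L = 0.01032 L = 10.32 mL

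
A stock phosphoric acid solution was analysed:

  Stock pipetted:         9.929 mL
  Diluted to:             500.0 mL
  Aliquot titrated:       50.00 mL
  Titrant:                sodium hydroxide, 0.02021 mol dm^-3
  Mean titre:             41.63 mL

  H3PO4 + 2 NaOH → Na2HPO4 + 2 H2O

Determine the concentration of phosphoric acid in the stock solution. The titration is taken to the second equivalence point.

0.4237 mol/L

n(NaOH) = 0.04163 × 0.02021 = 8.413 × 10^-4 mol
From the 1:2 ratio, n(H3PO4) in the aliquot = 1/2 × 8.413 × 10^-4 = 4.207 × 10^-4 mol
[H3PO4]_dilute = 4.207 × 10^-4 / 0.05000 = 0.008413 mol/L
Dilution factor = 500.0 / 9.929 = 50.36
[H3PO4]_stock = 0.008413 × 50.36 = 0.4237 mol/L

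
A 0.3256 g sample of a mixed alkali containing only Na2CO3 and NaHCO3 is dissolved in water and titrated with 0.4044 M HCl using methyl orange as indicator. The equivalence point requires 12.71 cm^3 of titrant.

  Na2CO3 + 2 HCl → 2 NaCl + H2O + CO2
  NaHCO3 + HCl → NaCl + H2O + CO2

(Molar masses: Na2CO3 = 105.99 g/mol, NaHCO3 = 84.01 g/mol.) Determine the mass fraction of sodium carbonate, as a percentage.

55.73 %

n(HCl) = 0.01271 × 0.4044 = 5.140 × 10^-3 mol
Let x = n(Na2CO3), y = n(NaHCO3).
Titrant: 2x + 1y = 5.140 × 10^-3;  mass: 105.99x + 84.01y = 0.3256
Solving, x = 1.712 × 10^-3 mol, y = 1.716 × 10^-3 mol
mass of Na2CO3 = 1.712 × 10^-3 × 105.99 = 0.1815 g
% Na2CO3 = 0.1815 / 0.3256 × 100 = 55.73 %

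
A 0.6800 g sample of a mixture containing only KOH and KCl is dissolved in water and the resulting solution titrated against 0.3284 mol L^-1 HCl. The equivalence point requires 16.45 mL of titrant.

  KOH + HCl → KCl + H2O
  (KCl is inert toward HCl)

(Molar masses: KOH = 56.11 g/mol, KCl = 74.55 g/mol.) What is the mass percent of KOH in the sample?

44.58 %

n(HCl) = 0.01645 × 0.3284 = 5.402 × 10^-3 mol
Let x = n(KOH), y = n(KCl).
Titrant: 1x = 5.402 × 10^-3;  mass: 56.11x + 74.55y = 0.6800
Solving, x = 5.402 × 10^-3 mol, y = 5.055 × 10^-3 mol
mass of KOH = 5.402 × 10^-3 × 56.11 = 0.3031 g
% KOH = 0.3031 / 0.6800 × 100 = 44.58 %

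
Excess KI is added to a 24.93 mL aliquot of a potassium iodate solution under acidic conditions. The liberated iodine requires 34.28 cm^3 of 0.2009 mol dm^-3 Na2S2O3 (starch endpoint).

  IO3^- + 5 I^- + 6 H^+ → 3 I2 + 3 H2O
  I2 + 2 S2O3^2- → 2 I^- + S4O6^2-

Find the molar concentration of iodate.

0.04604 mol/L

n(S2O3^2-) = 0.03428 × 0.2009 = 6.887 × 10^-3 mol
n(I2) = n(S2O3^2-)/2 = 3.443 × 10^-3 mol
From the 1:3 ratio, n(IO3^-) in the aliquot = 1/3 × 3.443 × 10^-3 = 1.148 × 10^-3 mol
[IO3^-] = 1.148 × 10^-3 / 0.02493 = 0.04604 mol/L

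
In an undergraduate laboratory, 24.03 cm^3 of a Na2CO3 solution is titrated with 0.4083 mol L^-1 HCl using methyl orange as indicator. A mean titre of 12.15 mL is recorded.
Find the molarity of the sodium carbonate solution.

Na2CO3 + 2 HCl → 2 NaCl + H2O + CO2
n(HCl) = 0.01215 L × 0.4083 mol/L = 4.961 × 10^-3 mol
From the 1:2 mole ratio, n(Na2CO3) = 1/2 × 4.961 × 10^-3 = 2.480 × 10^-3 mol
[Na2CO3] = 2.480 × 10^-3 mol / 0.02403 L = 0.1032 mol/L

0.1032 mol/L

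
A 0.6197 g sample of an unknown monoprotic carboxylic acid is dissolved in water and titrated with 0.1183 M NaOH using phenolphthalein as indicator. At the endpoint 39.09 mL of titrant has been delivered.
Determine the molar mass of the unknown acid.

n(NaOH) = 0.03909 L × 0.1183 mol/L = 4.624 × 10^-3 mol
n(HA) = 4.624 × 10^-3 mol (1:1 ratio)
M = m / n = 0.6197 g / 4.624 × 10^-3 mol = 134.0 g/mol

134.0 g/mol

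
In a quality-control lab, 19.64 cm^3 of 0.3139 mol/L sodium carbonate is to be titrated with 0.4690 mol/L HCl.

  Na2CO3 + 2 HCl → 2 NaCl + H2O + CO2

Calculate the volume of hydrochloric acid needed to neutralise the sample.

n(Na2CO3) = 0.01964 L × 0.3139 mol/L = 6.165 × 10^-3 mol
From the 2:1 stoichiometry, n(HCl) = 2/1 × 6.165 × 10^-3 = 0.01233 mol
V(HCl) = 0.01233 mol / 0.4690 mol/L = 0.02629 L = 26.29 mL

26.29 mL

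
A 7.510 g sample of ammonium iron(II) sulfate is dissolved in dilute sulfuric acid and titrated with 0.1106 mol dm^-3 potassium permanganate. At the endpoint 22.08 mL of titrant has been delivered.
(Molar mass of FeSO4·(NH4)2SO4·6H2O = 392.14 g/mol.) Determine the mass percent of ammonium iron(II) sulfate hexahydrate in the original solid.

MnO4^- + 5 Fe^2+ + 8 H^+ → Mn^2+ + 5 Fe^3+ + 4 H2O
n(KMnO4) = 0.02208 L × 0.1106 mol/L = 2.442 × 10^-3 mol
From the 5:1 ratio, n(FeSO4·(NH4)2SO4·6H2O) = 5/1 × 2.442 × 10^-3 = 0.01221 mol
mass of FeSO4·(NH4)2SO4·6H2O = 0.01221 × 392.14 g/mol = 4.788 g
% FeSO4·(NH4)2SO4·6H2O = 4.788 / 7.510 × 100 = 63.76 %

63.76 %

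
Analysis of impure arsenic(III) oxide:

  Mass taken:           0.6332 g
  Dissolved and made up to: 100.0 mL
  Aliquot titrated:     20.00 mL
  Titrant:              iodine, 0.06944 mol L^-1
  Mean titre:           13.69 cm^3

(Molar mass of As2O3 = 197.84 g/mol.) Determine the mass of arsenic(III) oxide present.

As2O3 + 2 I2 + 2 H2O → As2O5 + 4 HI
n(I2) per titration = 0.01369 × 0.06944 = 9.506 × 10^-4 mol
From the 1:2 ratio, n(As2O3) in each aliquot = 1/2 × 9.506 × 10^-4 = 4.753 × 10^-4 mol
n(As2O3) in the whole flask = 4.753 × 10^-4 × 100.0/20.00 = 2.377 × 10^-3 mol
mass of As2O3 = 2.377 × 10^-3 × 197.84 = 0.4702 g

0.4702 g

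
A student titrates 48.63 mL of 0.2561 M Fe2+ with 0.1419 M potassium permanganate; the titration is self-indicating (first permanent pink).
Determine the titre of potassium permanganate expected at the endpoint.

17.55 mL

MnO4^- + 5 Fe^2+ + 8 H^+ → Mn^2+ + 5 Fe^3+ + 4 H2O
n(Fe2+) = 0.04863 L × 0.2561 mol/L = 0.01245 mol
From the 1:5 stoichiometry, n(KMnO4) = 1/5 × 0.01245 = 2.491 × 10^-3 mol
V(KMnO4) = 2.491 × 10^-3 mol / 0.1419 mol/L = 0.01755 L = 17.55 mL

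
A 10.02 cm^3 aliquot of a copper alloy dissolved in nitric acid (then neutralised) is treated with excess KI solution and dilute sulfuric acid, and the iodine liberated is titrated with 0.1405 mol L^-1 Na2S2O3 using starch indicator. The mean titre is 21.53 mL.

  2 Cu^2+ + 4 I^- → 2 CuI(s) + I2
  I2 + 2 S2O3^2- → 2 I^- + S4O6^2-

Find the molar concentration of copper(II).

0.3019 mol/L

n(S2O3^2-) = 0.02153 × 0.1405 = 3.025 × 10^-3 mol
n(I2) = n(S2O3^2-)/2 = 1.512 × 10^-3 mol
From the 2:1 ratio, n(Cu2+) in the aliquot = 2/1 × 1.512 × 10^-3 = 3.025 × 10^-3 mol
[Cu2+] = 3.025 × 10^-3 / 0.01002 = 0.3019 mol/L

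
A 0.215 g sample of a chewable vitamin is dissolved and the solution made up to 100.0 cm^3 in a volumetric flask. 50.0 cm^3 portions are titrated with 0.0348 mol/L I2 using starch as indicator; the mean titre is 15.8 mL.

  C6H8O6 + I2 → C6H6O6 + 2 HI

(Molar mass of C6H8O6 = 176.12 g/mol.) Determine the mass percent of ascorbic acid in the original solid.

90.1 %

n(I2) per titration = 0.0158 × 0.0348 = 5.50 × 10^-4 mol
n(C6H8O6) in each aliquot = 5.50 × 10^-4 mol (1:1 ratio)
n(C6H8O6) in the whole flask = 5.50 × 10^-4 × 100.0/50.0 = 1.10 × 10^-3 mol
mass of C6H8O6 = 1.10 × 10^-3 × 176.12 = 0.194 g
% C6H8O6 = 0.194 / 0.215 × 100 = 90.1 %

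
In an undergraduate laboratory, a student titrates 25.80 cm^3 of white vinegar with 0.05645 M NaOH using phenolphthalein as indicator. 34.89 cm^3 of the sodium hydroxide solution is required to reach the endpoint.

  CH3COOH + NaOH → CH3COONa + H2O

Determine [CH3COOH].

0.07634 M

n(NaOH) = 0.03489 L × 0.05645 mol/L = 1.970 × 10^-3 mol
n(CH3COOH) = 1.970 × 10^-3 mol (1:1 mole ratio)
[CH3COOH] = 1.970 × 10^-3 mol / 0.02580 L = 0.07634 mol/L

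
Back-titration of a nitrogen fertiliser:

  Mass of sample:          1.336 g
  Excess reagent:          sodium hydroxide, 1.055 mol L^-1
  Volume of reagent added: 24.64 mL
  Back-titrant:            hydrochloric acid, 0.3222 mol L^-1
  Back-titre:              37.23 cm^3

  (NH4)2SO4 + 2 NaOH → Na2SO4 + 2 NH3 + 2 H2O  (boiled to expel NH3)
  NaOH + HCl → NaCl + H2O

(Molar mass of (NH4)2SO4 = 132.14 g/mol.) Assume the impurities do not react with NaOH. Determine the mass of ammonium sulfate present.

n(NaOH) added = 0.02464 × 1.055 = 0.02600 mol
n(HCl) used in back-titration = 0.03723 × 0.3222 = 0.01200 mol
n(NaOH) left over = 0.01200 mol (1:1 ratio)
n(NaOH) consumed by analyte = 0.02600 − 0.01200 = 0.01400 mol
From the 1:2 ratio, n((NH4)2SO4) = 1/2 × 0.01400 = 7.000 × 10^-3 mol
mass of (NH4)2SO4 = 7.000 × 10^-3 × 132.14 = 0.9250 g

0.9250 g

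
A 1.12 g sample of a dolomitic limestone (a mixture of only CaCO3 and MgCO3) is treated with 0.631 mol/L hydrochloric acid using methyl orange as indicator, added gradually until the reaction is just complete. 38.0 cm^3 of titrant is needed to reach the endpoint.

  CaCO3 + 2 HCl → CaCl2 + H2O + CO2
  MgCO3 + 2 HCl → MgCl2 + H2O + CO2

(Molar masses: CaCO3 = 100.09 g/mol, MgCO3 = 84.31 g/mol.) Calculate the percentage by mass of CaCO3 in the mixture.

n(HCl) = 0.0380 × 0.631 = 0.0240 mol
Let x = n(CaCO3), y = n(MgCO3).
Titrant: 2x + 2y = 0.0240;  mass: 100.09x + 84.31y = 1.12
Solving, x = 6.92 × 10^-3 mol, y = 5.07 × 10^-3 mol
mass of CaCO3 = 6.92 × 10^-3 × 100.09 = 0.693 g
% CaCO3 = 0.693 / 1.12 × 100 = 61.8 %

61.8 %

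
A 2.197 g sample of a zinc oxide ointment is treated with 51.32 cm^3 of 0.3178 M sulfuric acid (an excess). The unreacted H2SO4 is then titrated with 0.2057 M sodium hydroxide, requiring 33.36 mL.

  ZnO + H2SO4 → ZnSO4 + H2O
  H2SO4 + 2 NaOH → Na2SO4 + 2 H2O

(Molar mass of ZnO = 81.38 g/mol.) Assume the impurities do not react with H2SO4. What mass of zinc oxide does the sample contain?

1.048 g

n(H2SO4) added = 0.05132 × 0.3178 = 0.01631 mol
n(NaOH) used in back-titration = 0.03336 × 0.2057 = 6.862 × 10^-3 mol
From the 1:2 ratio, n(H2SO4) left over = 1/2 × 6.862 × 10^-3 = 3.431 × 10^-3 mol
n(H2SO4) consumed by analyte = 0.01631 − 3.431 × 10^-3 = 0.01288 mol
n(ZnO) = 0.01288 mol (1:1 ratio)
mass of ZnO = 0.01288 × 81.38 = 1.048 g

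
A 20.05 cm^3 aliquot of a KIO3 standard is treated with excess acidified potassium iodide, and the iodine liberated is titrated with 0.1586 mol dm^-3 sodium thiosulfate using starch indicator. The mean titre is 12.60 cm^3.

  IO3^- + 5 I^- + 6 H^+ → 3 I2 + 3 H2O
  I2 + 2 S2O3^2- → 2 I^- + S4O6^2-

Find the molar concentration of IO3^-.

n(S2O3^2-) = 0.01260 × 0.1586 = 1.998 × 10^-3 mol
n(I2) = n(S2O3^2-)/2 = 9.992 × 10^-4 mol
From the 1:3 ratio, n(IO3^-) in the aliquot = 1/3 × 9.992 × 10^-4 = 3.331 × 10^-4 mol
[IO3^-] = 3.331 × 10^-4 / 0.02005 = 0.01661 mol/L

0.01661 mol/L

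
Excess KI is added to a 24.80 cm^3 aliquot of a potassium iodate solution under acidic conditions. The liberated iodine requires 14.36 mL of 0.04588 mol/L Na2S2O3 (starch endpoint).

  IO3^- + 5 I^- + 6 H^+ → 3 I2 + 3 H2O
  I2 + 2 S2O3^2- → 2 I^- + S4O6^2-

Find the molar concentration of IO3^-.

n(S2O3^2-) = 0.01436 × 0.04588 = 6.588 × 10^-4 mol
n(I2) = n(S2O3^2-)/2 = 3.294 × 10^-4 mol
From the 1:3 ratio, n(IO3^-) in the aliquot = 1/3 × 3.294 × 10^-4 = 1.098 × 10^-4 mol
[IO3^-] = 1.098 × 10^-4 / 0.02480 = 0.004428 mol/L

0.004428 mol/L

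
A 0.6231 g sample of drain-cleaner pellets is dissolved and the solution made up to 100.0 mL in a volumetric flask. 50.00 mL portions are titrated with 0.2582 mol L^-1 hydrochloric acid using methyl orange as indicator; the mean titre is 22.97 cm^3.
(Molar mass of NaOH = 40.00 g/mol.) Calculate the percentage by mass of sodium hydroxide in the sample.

76.15 %

NaOH + HCl → NaCl + H2O
n(HCl) per titration = 0.02297 × 0.2582 = 5.931 × 10^-3 mol
n(NaOH) in each aliquot = 5.931 × 10^-3 mol (1:1 ratio)
n(NaOH) in the whole flask = 5.931 × 10^-3 × 100.0/50.00 = 0.01186 mol
mass of NaOH = 0.01186 × 40.00 = 0.4745 g
% NaOH = 0.4745 / 0.6231 × 100 = 76.15 %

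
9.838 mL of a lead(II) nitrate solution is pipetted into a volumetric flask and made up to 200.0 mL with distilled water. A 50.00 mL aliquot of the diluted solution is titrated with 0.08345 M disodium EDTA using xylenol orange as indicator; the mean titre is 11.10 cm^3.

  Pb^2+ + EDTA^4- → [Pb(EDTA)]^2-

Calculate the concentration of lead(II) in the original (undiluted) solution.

0.3766 M

n(EDTA) = 0.01110 × 0.08345 = 9.263 × 10^-4 mol
n(Pb2+) in the aliquot = 9.263 × 10^-4 mol (1:1 ratio)
[Pb2+]_dilute = 9.263 × 10^-4 / 0.05000 = 0.01853 mol/L
Dilution factor = 200.0 / 9.838 = 20.33
[Pb2+]_stock = 0.01853 × 20.33 = 0.3766 mol/L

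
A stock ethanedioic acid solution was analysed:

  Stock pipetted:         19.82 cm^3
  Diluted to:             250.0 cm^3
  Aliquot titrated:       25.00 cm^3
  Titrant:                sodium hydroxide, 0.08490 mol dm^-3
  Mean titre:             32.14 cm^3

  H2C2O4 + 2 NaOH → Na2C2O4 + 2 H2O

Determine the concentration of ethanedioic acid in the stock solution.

n(NaOH) = 0.03214 × 0.08490 = 2.729 × 10^-3 mol
From the 1:2 ratio, n(H2C2O4) in the aliquot = 1/2 × 2.729 × 10^-3 = 1.364 × 10^-3 mol
[H2C2O4]_dilute = 1.364 × 10^-3 / 0.02500 = 0.05457 mol/L
Dilution factor = 250.0 / 19.82 = 12.61
[H2C2O4]_stock = 0.05457 × 12.61 = 0.6884 mol/L

0.6884 mol/L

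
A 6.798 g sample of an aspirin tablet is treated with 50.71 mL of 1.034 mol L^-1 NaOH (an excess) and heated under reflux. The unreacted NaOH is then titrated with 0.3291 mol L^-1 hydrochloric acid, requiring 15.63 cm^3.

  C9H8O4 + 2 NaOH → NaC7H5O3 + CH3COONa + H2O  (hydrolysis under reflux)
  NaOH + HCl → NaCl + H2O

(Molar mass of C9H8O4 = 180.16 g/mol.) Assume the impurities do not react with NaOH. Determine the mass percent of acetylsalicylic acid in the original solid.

62.66 %

n(NaOH) added = 0.05071 × 1.034 = 0.05243 mol
n(HCl) used in back-titration = 0.01563 × 0.3291 = 5.144 × 10^-3 mol
n(NaOH) left over = 5.144 × 10^-3 mol (1:1 ratio)
n(NaOH) consumed by analyte = 0.05243 − 5.144 × 10^-3 = 0.04729 mol
From the 1:2 ratio, n(C9H8O4) = 1/2 × 0.04729 = 0.02365 mol
mass of C9H8O4 = 0.02365 × 180.16 = 4.260 g
% C9H8O4 = 4.260 / 6.798 × 100 = 62.66 %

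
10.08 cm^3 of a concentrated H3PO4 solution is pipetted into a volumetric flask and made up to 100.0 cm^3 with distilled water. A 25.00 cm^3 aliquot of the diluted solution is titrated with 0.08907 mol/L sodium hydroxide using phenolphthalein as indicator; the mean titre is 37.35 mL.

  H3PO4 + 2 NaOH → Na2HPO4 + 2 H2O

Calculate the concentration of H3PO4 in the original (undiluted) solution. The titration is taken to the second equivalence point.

0.6601 mol/L

n(NaOH) = 0.03735 × 0.08907 = 3.327 × 10^-3 mol
From the 1:2 ratio, n(H3PO4) in the aliquot = 1/2 × 3.327 × 10^-3 = 1.663 × 10^-3 mol
[H3PO4]_dilute = 1.663 × 10^-3 / 0.02500 = 0.06654 mol/L
Dilution factor = 100.0 / 10.08 = 9.921
[H3PO4]_stock = 0.06654 × 9.921 = 0.6601 mol/L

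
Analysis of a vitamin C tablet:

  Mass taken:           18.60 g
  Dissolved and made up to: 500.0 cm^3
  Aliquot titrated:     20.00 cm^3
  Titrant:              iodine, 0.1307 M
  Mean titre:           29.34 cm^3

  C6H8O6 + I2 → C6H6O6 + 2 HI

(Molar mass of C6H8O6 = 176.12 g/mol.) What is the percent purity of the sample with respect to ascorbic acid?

90.78 %

n(I2) per titration = 0.02934 × 0.1307 = 3.835 × 10^-3 mol
n(C6H8O6) in each aliquot = 3.835 × 10^-3 mol (1:1 ratio)
n(C6H8O6) in the whole flask = 3.835 × 10^-3 × 500.0/20.00 = 0.09587 mol
mass of C6H8O6 = 0.09587 × 176.12 = 16.88 g
% C6H8O6 = 16.88 / 18.60 × 100 = 90.78 %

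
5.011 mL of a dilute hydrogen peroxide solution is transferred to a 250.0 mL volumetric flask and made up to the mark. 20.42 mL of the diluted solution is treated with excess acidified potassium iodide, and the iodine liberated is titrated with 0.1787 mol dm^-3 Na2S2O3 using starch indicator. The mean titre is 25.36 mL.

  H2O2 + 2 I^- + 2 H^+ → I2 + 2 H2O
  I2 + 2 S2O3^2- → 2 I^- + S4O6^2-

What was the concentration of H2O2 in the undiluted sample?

5.536 mol/L

n(S2O3^2-) = 0.02536 × 0.1787 = 4.532 × 10^-3 mol
n(I2) = n(S2O3^2-)/2 = 2.266 × 10^-3 mol
n(H2O2) in the aliquot = 2.266 × 10^-3 mol (1:1 ratio)
[H2O2]_dilute = 2.266 × 10^-3 / 0.02042 = 0.1110 mol/L
[H2O2]_original = 0.1110 × 250.0/5.011 = 5.536 mol/L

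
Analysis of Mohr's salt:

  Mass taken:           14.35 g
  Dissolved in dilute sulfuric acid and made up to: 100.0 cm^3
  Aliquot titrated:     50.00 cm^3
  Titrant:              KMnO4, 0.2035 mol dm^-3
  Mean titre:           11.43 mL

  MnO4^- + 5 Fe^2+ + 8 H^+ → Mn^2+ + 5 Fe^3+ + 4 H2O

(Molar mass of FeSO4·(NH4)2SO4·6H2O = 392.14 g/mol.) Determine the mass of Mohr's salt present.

9.121 g

n(KMnO4) per titration = 0.01143 × 0.2035 = 2.326 × 10^-3 mol
From the 5:1 ratio, n(FeSO4·(NH4)2SO4·6H2O) in each aliquot = 5/1 × 2.326 × 10^-3 = 0.01163 mol
n(FeSO4·(NH4)2SO4·6H2O) in the whole flask = 0.01163 × 100.0/50.00 = 0.02326 mol
mass of FeSO4·(NH4)2SO4·6H2O = 0.02326 × 392.14 = 9.121 g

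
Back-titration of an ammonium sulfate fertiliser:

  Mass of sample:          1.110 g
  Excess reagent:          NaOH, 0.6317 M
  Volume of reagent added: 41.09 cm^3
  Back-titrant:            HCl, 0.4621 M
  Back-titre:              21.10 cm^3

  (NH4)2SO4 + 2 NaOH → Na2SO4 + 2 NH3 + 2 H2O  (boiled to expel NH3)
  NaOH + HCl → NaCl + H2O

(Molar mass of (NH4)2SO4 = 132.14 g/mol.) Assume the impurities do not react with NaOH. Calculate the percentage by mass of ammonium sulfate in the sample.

96.46 %

n(NaOH) added = 0.04109 × 0.6317 = 0.02596 mol
n(HCl) used in back-titration = 0.02110 × 0.4621 = 9.750 × 10^-3 mol
n(NaOH) left over = 9.750 × 10^-3 mol (1:1 ratio)
n(NaOH) consumed by analyte = 0.02596 − 9.750 × 10^-3 = 0.01621 mol
From the 1:2 ratio, n((NH4)2SO4) = 1/2 × 0.01621 = 8.103 × 10^-3 mol
mass of (NH4)2SO4 = 8.103 × 10^-3 × 132.14 = 1.071 g
% (NH4)2SO4 = 1.071 / 1.110 × 100 = 96.46 %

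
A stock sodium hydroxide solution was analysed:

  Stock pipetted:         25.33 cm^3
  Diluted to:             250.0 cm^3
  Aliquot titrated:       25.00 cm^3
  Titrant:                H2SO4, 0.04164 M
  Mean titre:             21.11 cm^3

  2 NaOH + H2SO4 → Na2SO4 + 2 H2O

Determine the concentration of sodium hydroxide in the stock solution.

0.6941 M

n(H2SO4) = 0.02111 × 0.04164 = 8.790 × 10^-4 mol
From the 2:1 ratio, n(NaOH) in the aliquot = 2/1 × 8.790 × 10^-4 = 1.758 × 10^-3 mol
[NaOH]_dilute = 1.758 × 10^-3 / 0.02500 = 0.07032 mol/L
Dilution factor = 250.0 / 25.33 = 9.870
[NaOH]_stock = 0.07032 × 9.870 = 0.6941 mol/L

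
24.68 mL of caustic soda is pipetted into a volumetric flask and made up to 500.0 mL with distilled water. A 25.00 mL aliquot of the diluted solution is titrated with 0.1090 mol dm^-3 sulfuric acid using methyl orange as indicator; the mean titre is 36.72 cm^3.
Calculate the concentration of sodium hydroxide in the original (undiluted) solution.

2 NaOH + H2SO4 → Na2SO4 + 2 H2O
n(H2SO4) = 0.03672 × 0.1090 = 4.002 × 10^-3 mol
From the 2:1 ratio, n(NaOH) in the aliquot = 2/1 × 4.002 × 10^-3 = 8.005 × 10^-3 mol
[NaOH]_dilute = 8.005 × 10^-3 / 0.02500 = 0.3202 mol/L
Dilution factor = 500.0 / 24.68 = 20.26
[NaOH]_stock = 0.3202 × 20.26 = 6.487 mol/L

6.487 mol/L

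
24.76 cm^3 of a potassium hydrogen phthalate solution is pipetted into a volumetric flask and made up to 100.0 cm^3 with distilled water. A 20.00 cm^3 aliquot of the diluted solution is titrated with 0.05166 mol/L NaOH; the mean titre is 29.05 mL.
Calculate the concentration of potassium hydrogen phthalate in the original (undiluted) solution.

0.3031 mol/L

KHC8H4O4 + NaOH → KNaC8H4O4 + H2O
n(NaOH) = 0.02905 × 0.05166 = 1.501 × 10^-3 mol
n(KHC8H4O4) in the aliquot = 1.501 × 10^-3 mol (1:1 ratio)
[KHC8H4O4]_dilute = 1.501 × 10^-3 / 0.02000 = 0.07504 mol/L
Dilution factor = 100.0 / 24.76 = 4.039
[KHC8H4O4]_stock = 0.07504 × 4.039 = 0.3031 mol/L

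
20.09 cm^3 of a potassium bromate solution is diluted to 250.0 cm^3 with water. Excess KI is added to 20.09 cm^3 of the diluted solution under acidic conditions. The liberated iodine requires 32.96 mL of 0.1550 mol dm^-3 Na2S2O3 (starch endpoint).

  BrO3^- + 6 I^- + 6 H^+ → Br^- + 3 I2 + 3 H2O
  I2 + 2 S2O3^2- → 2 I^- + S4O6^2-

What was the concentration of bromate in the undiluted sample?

0.5274 mol/L

n(S2O3^2-) = 0.03296 × 0.1550 = 5.109 × 10^-3 mol
n(I2) = n(S2O3^2-)/2 = 2.554 × 10^-3 mol
From the 1:3 ratio, n(BrO3^-) in the aliquot = 1/3 × 2.554 × 10^-3 = 8.515 × 10^-4 mol
[BrO3^-]_dilute = 8.515 × 10^-4 / 0.02009 = 0.04238 mol/L
[BrO3^-]_original = 0.04238 × 250.0/20.09 = 0.5274 mol/L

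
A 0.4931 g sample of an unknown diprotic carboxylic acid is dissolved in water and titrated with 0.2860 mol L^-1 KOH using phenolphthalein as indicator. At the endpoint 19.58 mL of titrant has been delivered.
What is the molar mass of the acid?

n(KOH) = 0.01958 L × 0.2860 mol/L = 5.600 × 10^-3 mol
From the 1:2 ratio, n(H2A) = 1/2 × 5.600 × 10^-3 = 2.800 × 10^-3 mol
M = m / n = 0.4931 g / 2.800 × 10^-3 mol = 176.1 g/mol

176.1 g/mol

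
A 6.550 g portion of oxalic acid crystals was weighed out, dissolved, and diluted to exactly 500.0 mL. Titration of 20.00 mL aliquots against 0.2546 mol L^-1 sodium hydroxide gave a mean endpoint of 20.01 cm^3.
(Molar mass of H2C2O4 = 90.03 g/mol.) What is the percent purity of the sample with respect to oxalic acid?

87.53 %

H2C2O4 + 2 NaOH → Na2C2O4 + 2 H2O
n(NaOH) per titration = 0.02001 × 0.2546 = 5.095 × 10^-3 mol
From the 1:2 ratio, n(H2C2O4) in each aliquot = 1/2 × 5.095 × 10^-3 = 2.547 × 10^-3 mol
n(H2C2O4) in the whole flask = 2.547 × 10^-3 × 500.0/20.00 = 0.06368 mol
mass of H2C2O4 = 0.06368 × 90.03 = 5.733 g
% H2C2O4 = 5.733 / 6.550 × 100 = 87.53 %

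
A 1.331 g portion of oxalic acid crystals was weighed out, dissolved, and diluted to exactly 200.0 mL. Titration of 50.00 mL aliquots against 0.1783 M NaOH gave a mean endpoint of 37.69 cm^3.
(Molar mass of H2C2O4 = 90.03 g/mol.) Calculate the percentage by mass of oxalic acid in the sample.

H2C2O4 + 2 NaOH → Na2C2O4 + 2 H2O
n(NaOH) per titration = 0.03769 × 0.1783 = 6.720 × 10^-3 mol
From the 1:2 ratio, n(H2C2O4) in each aliquot = 1/2 × 6.720 × 10^-3 = 3.360 × 10^-3 mol
n(H2C2O4) in the whole flask = 3.360 × 10^-3 × 200.0/50.00 = 0.01344 mol
mass of H2C2O4 = 0.01344 × 90.03 = 1.210 g
% H2C2O4 = 1.210 / 1.331 × 100 = 90.91 %

90.91 %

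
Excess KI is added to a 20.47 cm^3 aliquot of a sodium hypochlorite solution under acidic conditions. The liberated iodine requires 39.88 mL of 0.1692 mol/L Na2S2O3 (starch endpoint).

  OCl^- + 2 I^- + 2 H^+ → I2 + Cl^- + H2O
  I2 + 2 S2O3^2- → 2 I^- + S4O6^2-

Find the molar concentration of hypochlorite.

n(S2O3^2-) = 0.03988 × 0.1692 = 6.748 × 10^-3 mol
n(I2) = n(S2O3^2-)/2 = 3.374 × 10^-3 mol
n(OCl^-) in the aliquot = 3.374 × 10^-3 mol (1:1 ratio)
[OCl^-] = 3.374 × 10^-3 / 0.02047 = 0.1648 mol/L

0.1648 mol/L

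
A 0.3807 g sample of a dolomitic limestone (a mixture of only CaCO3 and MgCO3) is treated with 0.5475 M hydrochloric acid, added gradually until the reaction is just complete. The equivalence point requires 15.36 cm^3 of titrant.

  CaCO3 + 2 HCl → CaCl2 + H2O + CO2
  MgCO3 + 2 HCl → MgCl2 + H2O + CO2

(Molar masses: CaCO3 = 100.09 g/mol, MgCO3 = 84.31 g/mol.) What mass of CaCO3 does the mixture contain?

0.1661 g

n(HCl) = 0.01536 × 0.5475 = 8.410 × 10^-3 mol
Let x = n(CaCO3), y = n(MgCO3).
Titrant: 2x + 2y = 8.410 × 10^-3;  mass: 100.09x + 84.31y = 0.3807
Solving, x = 1.660 × 10^-3 mol, y = 2.545 × 10^-3 mol
mass of CaCO3 = 1.660 × 10^-3 × 100.09 = 0.1661 g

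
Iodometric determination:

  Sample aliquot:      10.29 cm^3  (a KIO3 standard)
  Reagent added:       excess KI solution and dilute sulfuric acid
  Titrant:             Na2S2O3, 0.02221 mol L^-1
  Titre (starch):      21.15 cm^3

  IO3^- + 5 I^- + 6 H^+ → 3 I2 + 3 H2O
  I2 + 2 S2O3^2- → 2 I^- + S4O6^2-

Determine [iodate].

0.007608 mol/L

n(S2O3^2-) = 0.02115 × 0.02221 = 4.697 × 10^-4 mol
n(I2) = n(S2O3^2-)/2 = 2.349 × 10^-4 mol
From the 1:3 ratio, n(IO3^-) in the aliquot = 1/3 × 2.349 × 10^-4 = 7.829 × 10^-5 mol
[IO3^-] = 7.829 × 10^-5 / 0.01029 = 0.007608 mol/L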